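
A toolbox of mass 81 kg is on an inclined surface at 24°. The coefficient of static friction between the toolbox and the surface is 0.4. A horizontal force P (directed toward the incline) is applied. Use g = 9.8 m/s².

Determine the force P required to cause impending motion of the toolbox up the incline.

At impending motion up the slope, friction acts down-slope at its limit: f = μ_s N.
Perpendicular to the incline: N = m g cos θ + P sin θ.
Along the incline: P cos θ = m g sin θ + μ_s N = m g sin θ + μ_s (m g cos θ + P sin θ).
Solving, P (cos θ − μ_s sin θ) = m g (sin θ + μ_s cos θ), so P = 81×9.8×(sin 24° + 0.4 cos 24°)/(cos 24° − 0.4 sin 24°) = 794×0.7722/0.7509 = 816 N.

P ≈ 816 N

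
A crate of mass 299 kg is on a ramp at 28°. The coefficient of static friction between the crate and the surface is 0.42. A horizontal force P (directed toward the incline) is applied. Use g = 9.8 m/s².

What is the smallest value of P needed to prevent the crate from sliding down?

P_min ≈ 268 N

The crate tends to slide down (tan θ > μ_s), so at the point of impending slip friction acts up-slope at its limit: f = μ_s N.
Perpendicular to the incline: N = m g cos θ + P sin θ.
Along the incline: P cos θ + μ_s N = m g sin θ, i.e. P cos θ + μ_s (m g cos θ + P sin θ) = m g sin θ.
Solving, P (cos θ + μ_s sin θ) = m g (sin θ − μ_s cos θ), so P = 2930×0.09863/1.08 = 268 N.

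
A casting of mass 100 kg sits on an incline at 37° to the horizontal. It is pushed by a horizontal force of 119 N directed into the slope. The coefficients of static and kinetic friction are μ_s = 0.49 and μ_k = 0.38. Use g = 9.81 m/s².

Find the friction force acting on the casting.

Normal direction: N = m g cos θ + P sin θ = 855.1 N.
Along the incline, the net driving force (taking up-slope positive) is P cos θ − m g sin θ = 95.04 − 590.4 = -495.3 N, so equilibrium requires friction f = 495.3 N (up-slope).
Maximum static friction: μ_s N = 0.49 × 855.1 = 419 N.
The required 495.3 N exceeds the static limit, so the casting slides down-slope and f = μ_k N = 0.38×855.1 = 325 N.

f ≈ 325 N (up the incline)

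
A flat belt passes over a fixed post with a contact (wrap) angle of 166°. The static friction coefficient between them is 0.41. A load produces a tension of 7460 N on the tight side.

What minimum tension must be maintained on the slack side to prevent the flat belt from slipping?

Capstan equation at impending slip: T_tight/T_slack = e^{μβ}.
β = 166° = 2.897 rad; e^{μβ} = e^{0.41×2.897} = 3.28.
T_slack = T_tight / e^{μβ} = 7460 / 3.28 = 2270 N.

T_min ≈ 2270 N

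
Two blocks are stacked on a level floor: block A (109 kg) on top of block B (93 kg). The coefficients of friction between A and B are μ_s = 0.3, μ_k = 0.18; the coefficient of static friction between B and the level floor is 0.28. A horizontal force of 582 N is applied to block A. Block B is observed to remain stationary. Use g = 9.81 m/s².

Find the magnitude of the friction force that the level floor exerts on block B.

f ≈ 192 N

The normal force B exerts on A is simply A's weight, N₁ = 1069 N.
Maximum static friction on A from B: μ_s N₁ = 0.3×1069 = 320.8 N.
P = 582 N exceeds that limit, so A slips over B and the interface friction becomes kinetic: f₁ = μ_k N₁ = 0.18×1069 = 192 N.
B experiences an equal 192 N forward from A (third law). B is in equilibrium, so the floor supplies f₂ = 192 N of static friction (limit μ_s(m_A+m_B)g = 554.9 N, not exceeded).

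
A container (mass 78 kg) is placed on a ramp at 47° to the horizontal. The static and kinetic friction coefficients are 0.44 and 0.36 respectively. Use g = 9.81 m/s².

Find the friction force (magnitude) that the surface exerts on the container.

f ≈ 188 N (up the incline)

The normal reaction is N = m g cos θ = 521.9 N.
Along the slope the weight component is m g sin θ = 559.6 N; friction must supply exactly this, acting up-slope.
The static-friction ceiling is μ_s N = 0.44 × 521.9 = 229.6 N.
|559.6| exceeds 229.6 N, so the container slips down-slope; friction is kinetic, f = μ_k N = 0.36×521.9 = 188 N.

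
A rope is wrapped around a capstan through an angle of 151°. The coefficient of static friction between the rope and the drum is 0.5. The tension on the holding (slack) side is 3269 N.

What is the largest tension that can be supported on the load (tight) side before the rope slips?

T_max ≈ 12200 N

At impending slip the capstan equation gives T₂/T₁ = e^{μβ} with β in radians.
β = 151° × π/180 = 2.635 rad.
e^{μβ} = e^{0.5×2.635} = 3.735.
T₂ = T₁ · e^{μβ} = 3269 × 3.735 = 12200 N.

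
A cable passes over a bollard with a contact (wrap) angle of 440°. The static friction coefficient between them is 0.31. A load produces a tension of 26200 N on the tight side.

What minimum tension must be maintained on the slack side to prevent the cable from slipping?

Capstan equation at impending slip: T_tight/T_slack = e^{μβ}.
β = 440° = 7.679 rad; e^{μβ} = e^{0.31×7.679} = 10.81.
T_slack = T_tight / e^{μβ} = 26200 / 10.81 = 2420 N.

T_min ≈ 2420 N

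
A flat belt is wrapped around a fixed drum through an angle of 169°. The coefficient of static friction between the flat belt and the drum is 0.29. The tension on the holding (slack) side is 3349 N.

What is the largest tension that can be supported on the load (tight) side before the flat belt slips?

At impending slip the capstan equation gives T₂/T₁ = e^{μβ} with β in radians.
β = 169° × π/180 = 2.95 rad.
e^{μβ} = e^{0.29×2.95} = 2.352.
T₂ = T₁ · e^{μβ} = 3349 × 2.352 = 7880 N.

T_max ≈ 7880 N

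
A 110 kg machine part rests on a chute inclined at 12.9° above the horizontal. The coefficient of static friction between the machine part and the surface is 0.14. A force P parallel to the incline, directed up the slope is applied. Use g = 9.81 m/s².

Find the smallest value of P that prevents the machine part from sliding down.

P_min ≈ 93.6 N

The machine part tends to slide down (tan θ > μ_s), so at the point of impending slip friction acts up-slope at its limit: f = μ_s N.
P is parallel to the surface, so N = m g cos θ = 1050 N.
Along the incline: P + μ_s N = m g sin θ, so P = 241 − 0.14×1050 = 93.6 N.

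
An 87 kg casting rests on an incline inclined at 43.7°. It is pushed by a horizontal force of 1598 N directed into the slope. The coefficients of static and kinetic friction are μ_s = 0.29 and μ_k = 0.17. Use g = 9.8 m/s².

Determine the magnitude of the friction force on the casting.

f ≈ 292 N (down the incline)

Resolve perpendicular to the incline: N = m g cos θ + P sin θ = 87×9.8×cos 43.7° + 1598×sin 43.7° = 1720 N.
Parallel to the incline: P cos θ − m g sin θ = 1155 − 589 = 566.3 N; the friction needed to balance this is 566.3 N acting down the slope.
The limit of static friction is μ_s N = 498.9 N.
The required 566.3 N exceeds the static limit, so the casting slides up-slope and f = μ_k N = 0.17×1720 = 292 N.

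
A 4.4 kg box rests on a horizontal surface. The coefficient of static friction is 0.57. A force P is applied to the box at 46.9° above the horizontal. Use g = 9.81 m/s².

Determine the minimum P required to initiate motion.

P ≈ 22.4 N

N = m g − P sin α (the pull lifts the box).
At impending slip, P cos α = μ_s N = μ_s (m g − P sin α).
Solving: P (cos α + μ_s sin α) = μ_s m g → P = 0.57×43.2/(cos 46.9° + 0.57 sin 46.9°) = 24.6/1.099 = 22.4 N.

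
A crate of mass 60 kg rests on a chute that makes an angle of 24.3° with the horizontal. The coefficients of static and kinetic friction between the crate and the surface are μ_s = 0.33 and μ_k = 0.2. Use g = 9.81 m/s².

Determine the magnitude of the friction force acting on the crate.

f ≈ 107 N (up the incline)

Normal force: N = m g cos θ = 60 × 9.81 × cos 24.3° = 536.5 N.
Along the slope the weight component is m g sin θ = 242.2 N; friction must supply exactly this, acting up-slope.
The static-friction ceiling is μ_s N = 0.33 × 536.5 = 177 N.
Since |242.2| > 177 N, static friction cannot hold it; the crate slides down the incline and kinetic friction applies: f = μ_k N = 0.2 × 536.5 = 107 N.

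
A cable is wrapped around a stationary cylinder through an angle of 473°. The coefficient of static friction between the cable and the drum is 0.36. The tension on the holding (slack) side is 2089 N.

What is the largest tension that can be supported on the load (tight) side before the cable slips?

At impending slip the capstan equation gives T₂/T₁ = e^{μβ} with β in radians.
β = 473° × π/180 = 8.255 rad.
e^{μβ} = e^{0.36×8.255} = 19.53.
T₂ = T₁ · e^{μβ} = 2089 × 19.53 = 40800 N.

T_max ≈ 40800 N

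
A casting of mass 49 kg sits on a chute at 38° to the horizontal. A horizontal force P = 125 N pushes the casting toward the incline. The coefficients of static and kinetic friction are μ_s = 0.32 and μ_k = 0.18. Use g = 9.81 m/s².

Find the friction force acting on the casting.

f ≈ 82 N (up the incline)

The horizontal push has a component P sin θ into the surface, so N = m g cos θ + P sin θ = 378.8 + 76.96 = 455.7 N.
Parallel to the incline: P cos θ − m g sin θ = 98.5 − 295.9 = -197.4 N; the friction needed to balance this is 197.4 N acting up the slope.
Maximum static friction: μ_s N = 0.32 × 455.7 = 145.8 N.
The required 197.4 N exceeds the static limit, so the casting slides down-slope and f = μ_k N = 0.18×455.7 = 82 N.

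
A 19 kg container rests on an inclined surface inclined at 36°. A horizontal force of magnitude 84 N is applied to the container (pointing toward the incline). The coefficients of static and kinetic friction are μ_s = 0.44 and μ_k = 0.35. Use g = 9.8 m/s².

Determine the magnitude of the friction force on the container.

Resolve perpendicular to the incline: N = m g cos θ + P sin θ = 19×9.8×cos 36° + 84×sin 36° = 200 N.
Along the incline, the net driving force (taking up-slope positive) is P cos θ − m g sin θ = 67.96 − 109.4 = -41.49 N, so equilibrium requires friction f = 41.49 N (up-slope).
The limit of static friction is μ_s N = 88.01 N.
Since 41.49 N is within the 88.01 N limit, the container stays put and friction is exactly 41.5 N.

f ≈ 41.5 N (up the incline)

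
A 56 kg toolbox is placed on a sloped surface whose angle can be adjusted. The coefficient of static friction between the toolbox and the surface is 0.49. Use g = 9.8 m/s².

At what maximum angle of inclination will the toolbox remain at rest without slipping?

At the slip threshold, m g sin θ = μ_s · m g cos θ, so tan θ = μ_s.
θ_max = arctan(0.49) = 26.1°.

θ_max ≈ 26.1°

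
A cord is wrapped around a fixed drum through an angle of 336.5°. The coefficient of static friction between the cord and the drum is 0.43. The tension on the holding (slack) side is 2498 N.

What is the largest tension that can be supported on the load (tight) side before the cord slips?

T_max ≈ 31200 N

At impending slip the capstan equation gives T₂/T₁ = e^{μβ} with β in radians.
β = 336.5° × π/180 = 5.873 rad.
e^{μβ} = e^{0.43×5.873} = 12.5.
T₂ = T₁ · e^{μβ} = 2498 × 12.5 = 31200 N.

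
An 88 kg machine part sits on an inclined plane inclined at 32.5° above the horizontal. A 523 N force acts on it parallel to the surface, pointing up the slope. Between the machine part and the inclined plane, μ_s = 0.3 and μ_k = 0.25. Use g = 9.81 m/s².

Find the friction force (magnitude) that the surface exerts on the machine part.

Perpendicular to the surface, N = m g cos θ = 88·9.81·cos 32.5° = 728.1 N.
The friction needed for equilibrium is m g sin θ − P = 463.8 − 523 = -59.16 N, measured positive up-slope.
The static-friction ceiling is μ_s N = 0.3 × 728.1 = 218.4 N.
Since |-59.16| ≤ 218.4 N, the machine part remains in static equilibrium and friction takes exactly the required value.

f ≈ 59.2 N (down the incline)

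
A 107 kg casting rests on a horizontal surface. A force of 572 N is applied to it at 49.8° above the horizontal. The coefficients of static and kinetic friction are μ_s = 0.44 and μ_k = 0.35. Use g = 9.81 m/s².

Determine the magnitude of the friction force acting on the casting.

Vertical equilibrium gives N = m g − P sin α = 612.8 N.
The horizontal driving force is P cos α = 369.2 N, so equilibrium needs friction f = 369.2 N.
μ_s N = 0.44 × 612.8 = 269.6 N.
369.2 > 269.6 N → the casting slides; f = μ_k N = 0.35×612.8 = 214 N.

f ≈ 214 N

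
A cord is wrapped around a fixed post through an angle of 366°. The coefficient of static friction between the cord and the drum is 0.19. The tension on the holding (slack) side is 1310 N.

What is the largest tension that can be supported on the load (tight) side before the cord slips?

T_max ≈ 4410 N

At impending slip the capstan equation gives T₂/T₁ = e^{μβ} with β in radians.
β = 366° × π/180 = 6.388 rad.
e^{μβ} = e^{0.19×6.388} = 3.366.
T₂ = T₁ · e^{μβ} = 1310 × 3.366 = 4410 N.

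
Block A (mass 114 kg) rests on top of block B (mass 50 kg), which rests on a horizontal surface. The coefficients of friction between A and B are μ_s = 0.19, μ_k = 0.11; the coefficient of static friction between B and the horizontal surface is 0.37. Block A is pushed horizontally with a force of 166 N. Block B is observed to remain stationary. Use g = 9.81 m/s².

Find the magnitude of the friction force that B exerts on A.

f ≈ 166 N

Normal force at the A–B interface: N₁ = m_A g = 1118 N.
So the A–B interface can sustain at most μ_s N₁ = 212.5 N of static friction.
Since P = 166 N ≤ 212.5 N, A does not slip on B; friction on A equals P = 166 N.
B experiences an equal 166 N forward from A (third law). B is in equilibrium, so the floor supplies f₂ = 166 N of static friction (limit μ_s(m_A+m_B)g = 595.3 N, not exceeded).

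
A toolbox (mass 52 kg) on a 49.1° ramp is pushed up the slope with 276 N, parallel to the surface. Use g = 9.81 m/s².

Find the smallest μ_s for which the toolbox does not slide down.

N = m g cos θ = 334 N.
Friction must make up the shortfall along the incline: f = m g sin θ − P = 385.6 − 276 = 109.6 N.
At the threshold f = μ_s N, so μ_s,min = 109.6/334 = 0.328.

μ_s,min ≈ 0.328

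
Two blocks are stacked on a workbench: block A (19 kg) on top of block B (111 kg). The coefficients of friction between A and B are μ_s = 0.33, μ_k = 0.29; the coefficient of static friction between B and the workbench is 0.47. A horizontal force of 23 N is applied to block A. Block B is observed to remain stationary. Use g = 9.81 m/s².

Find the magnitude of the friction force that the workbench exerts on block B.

Normal force at the A–B interface: N₁ = m_A g = 186.4 N.
Maximum static friction on A from B: μ_s N₁ = 0.33×186.4 = 61.51 N.
P = 23 N is within that limit, so A and B move together (both at rest); the A–B friction is simply f₁ = P = 23 N.
By Newton's third law B feels 23 N forward from A. With B stationary, the floor's static friction on B balances it: f₂ = 23 N (well within μ_s(m_A+m_B)g = 599.4 N).

f ≈ 23 N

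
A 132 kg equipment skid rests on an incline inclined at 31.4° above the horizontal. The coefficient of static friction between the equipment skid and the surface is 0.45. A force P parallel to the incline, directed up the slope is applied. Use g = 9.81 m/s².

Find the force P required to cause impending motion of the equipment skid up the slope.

At impending motion up the slope, friction acts down-slope at its limit: f = μ_s N.
P is parallel to the surface, so N = m g cos θ = 1110 N.
Along the incline: P = m g sin θ + μ_s N = 675 + 0.45×1110 = 1170 N.

P ≈ 1170 N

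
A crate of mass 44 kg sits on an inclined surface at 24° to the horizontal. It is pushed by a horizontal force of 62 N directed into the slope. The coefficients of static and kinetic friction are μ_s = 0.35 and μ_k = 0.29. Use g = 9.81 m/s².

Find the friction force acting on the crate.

f ≈ 119 N (up the incline)

Normal direction: N = m g cos θ + P sin θ = 419.5 N.
Parallel to the incline: P cos θ − m g sin θ = 56.64 − 175.6 = -118.9 N; the friction needed to balance this is 118.9 N acting up the slope.
The limit of static friction is μ_s N = 146.8 N.
|f_req| = 118.9 ≤ 146.8 N → the crate is in equilibrium; friction equals the required value.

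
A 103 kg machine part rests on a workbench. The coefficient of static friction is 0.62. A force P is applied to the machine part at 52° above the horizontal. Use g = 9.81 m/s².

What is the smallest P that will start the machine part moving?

N = m g − P sin α (the pull lifts the machine part).
At impending slip, P cos α = μ_s N = μ_s (m g − P sin α).
Solving: P (cos α + μ_s sin α) = μ_s m g → P = 0.62×1010/(cos 52° + 0.62 sin 52°) = 626/1.104 = 567 N.

P ≈ 567 N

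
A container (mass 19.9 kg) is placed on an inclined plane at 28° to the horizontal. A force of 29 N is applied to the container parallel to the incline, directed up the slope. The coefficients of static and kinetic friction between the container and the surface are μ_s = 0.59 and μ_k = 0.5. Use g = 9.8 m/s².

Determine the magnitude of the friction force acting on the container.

f ≈ 62.6 N (up the incline)

The normal reaction is N = m g cos θ = 172.2 N.
For equilibrium along the incline the friction force must supply f = m g sin θ − P = 91.56 − 29 = 62.56 N (positive meaning up-slope).
Maximum static friction available: μ_s N = 0.59 × 172.2 = 101.6 N.
Since |62.56| ≤ 101.6 N, no slip — friction simply equals what equilibrium demands.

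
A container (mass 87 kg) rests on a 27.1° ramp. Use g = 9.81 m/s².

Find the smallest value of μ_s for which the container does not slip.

At the slip threshold m g sin θ = μ_s m g cos θ, so μ_s,min = tan θ.
μ_s,min = tan 27.1° = 0.512.

μ_s,min ≈ 0.512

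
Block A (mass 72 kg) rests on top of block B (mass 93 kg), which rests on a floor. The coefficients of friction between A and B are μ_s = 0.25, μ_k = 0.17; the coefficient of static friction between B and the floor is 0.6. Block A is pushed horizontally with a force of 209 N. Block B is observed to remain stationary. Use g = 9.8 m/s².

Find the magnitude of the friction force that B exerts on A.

Normal force at the A–B interface: N₁ = m_A g = 705.6 N.
Maximum static friction on A from B: μ_s N₁ = 0.25×705.6 = 176.4 N.
P = 209 N exceeds that limit, so A slips over B and the interface friction becomes kinetic: f₁ = μ_k N₁ = 0.17×705.6 = 120 N.
By Newton's third law B feels 120 N forward from A. With B stationary, the floor's static friction on B balances it: f₂ = 120 N (well within μ_s(m_A+m_B)g = 970.2 N).

f ≈ 120 N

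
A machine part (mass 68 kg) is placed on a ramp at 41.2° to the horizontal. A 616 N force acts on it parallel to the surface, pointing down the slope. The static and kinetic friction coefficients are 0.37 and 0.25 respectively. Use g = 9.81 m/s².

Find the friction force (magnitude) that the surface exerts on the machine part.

The normal reaction is N = m g cos θ = 501.9 N.
For equilibrium along the incline the friction force must supply f = m g sin θ + P = 439.4 + 616 = 1055 N (positive meaning up-slope).
The static-friction ceiling is μ_s N = 0.37 × 501.9 = 185.7 N.
|1055| exceeds 185.7 N, so the machine part slips down-slope; friction is kinetic, f = μ_k N = 0.25×501.9 = 125 N.

f ≈ 125 N (up the incline)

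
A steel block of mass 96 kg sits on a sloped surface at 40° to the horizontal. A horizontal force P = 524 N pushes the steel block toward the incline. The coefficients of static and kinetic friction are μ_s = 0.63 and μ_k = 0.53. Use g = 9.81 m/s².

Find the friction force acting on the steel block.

The horizontal push has a component P sin θ into the surface, so N = m g cos θ + P sin θ = 721.4 + 336.8 = 1058 N.
Along the incline, the net driving force (taking up-slope positive) is P cos θ − m g sin θ = 401.4 − 605.4 = -203.9 N, so equilibrium requires friction f = 203.9 N (up-slope).
Maximum static friction: μ_s N = 0.63 × 1058 = 666.7 N.
Since 203.9 N is within the 666.7 N limit, the steel block stays put and friction is exactly 204 N.

f ≈ 204 N (up the incline)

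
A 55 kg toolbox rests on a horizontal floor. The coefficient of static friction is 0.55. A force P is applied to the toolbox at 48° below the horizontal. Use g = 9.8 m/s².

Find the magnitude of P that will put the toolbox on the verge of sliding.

N = m g + P sin α (the push presses the toolbox into the horizontal floor).
At impending slip, P cos α = μ_s N = μ_s (m g + P sin α).
Solving: P (cos α − μ_s sin α) = μ_s m g → P = 0.55×539/(cos 48° − 0.55 sin 48°) = 296/0.2604 = 1140 N.

P ≈ 1140 N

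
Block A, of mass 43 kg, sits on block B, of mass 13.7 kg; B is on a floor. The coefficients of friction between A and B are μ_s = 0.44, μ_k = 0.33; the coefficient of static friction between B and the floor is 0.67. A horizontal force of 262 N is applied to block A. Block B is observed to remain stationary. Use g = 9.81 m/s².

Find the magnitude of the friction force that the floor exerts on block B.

f ≈ 139 N

Between the blocks, N₁ = m_A g = 421.8 N.
So the A–B interface can sustain at most μ_s N₁ = 185.6 N of static friction.
Since P = 262 N > 185.6 N, A slides on B; the A–B friction is kinetic: f₁ = μ_k N₁ = 0.33×421.8 = 139 N.
By Newton's third law B feels 139 N forward from A. With B stationary, the floor's static friction on B balances it: f₂ = 139 N (well within μ_s(m_A+m_B)g = 372.7 N).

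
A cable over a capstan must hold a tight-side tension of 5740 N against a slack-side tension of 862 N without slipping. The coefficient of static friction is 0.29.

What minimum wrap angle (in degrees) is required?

T₂/T₁ = e^{μβ} → β = ln(T₂/T₁)/μ.
β = ln(5740/862)/0.29 = 1.896/0.29 = 6.538 rad.
In degrees: β = 6.538 × 180/π = 375°.

β_min ≈ 375°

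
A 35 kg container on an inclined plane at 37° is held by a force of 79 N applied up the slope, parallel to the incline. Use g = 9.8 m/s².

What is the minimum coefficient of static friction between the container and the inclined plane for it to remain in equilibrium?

N = m g cos θ = 273.9 N.
Friction must make up the shortfall along the incline: f = m g sin θ − P = 206.4 − 79 = 127.4 N.
At the threshold f = μ_s N, so μ_s,min = 127.4/273.9 = 0.465.

μ_s,min ≈ 0.465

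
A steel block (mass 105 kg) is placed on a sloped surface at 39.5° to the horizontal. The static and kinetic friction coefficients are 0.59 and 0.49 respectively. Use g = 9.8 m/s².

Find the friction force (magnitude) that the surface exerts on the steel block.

Perpendicular to the surface, N = m g cos θ = 105·9.8·cos 39.5° = 794 N.
For equilibrium along the incline, friction must balance the weight component: f = m g sin θ = 654.5 N up the slope.
Maximum static friction available: μ_s N = 0.59 × 794 = 468.5 N.
Since |654.5| > 468.5 N, static friction cannot hold it; the steel block slides down the incline and kinetic friction applies: f = μ_k N = 0.49 × 794 = 389 N.

f ≈ 389 N (up the incline)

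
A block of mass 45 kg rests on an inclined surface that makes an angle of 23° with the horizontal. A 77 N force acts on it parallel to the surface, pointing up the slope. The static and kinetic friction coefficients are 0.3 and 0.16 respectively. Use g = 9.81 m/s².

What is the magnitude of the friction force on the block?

f ≈ 95.5 N (up the incline)

Perpendicular to the surface, N = m g cos θ = 45·9.81·cos 23° = 406.4 N.
The friction needed for equilibrium is m g sin θ − P = 172.5 − 77 = 95.49 N, measured positive up-slope.
Maximum static friction available: μ_s N = 0.3 × 406.4 = 121.9 N.
Since |95.49| ≤ 121.9 N, static friction is sufficient; f equals the required value, not μ_s N.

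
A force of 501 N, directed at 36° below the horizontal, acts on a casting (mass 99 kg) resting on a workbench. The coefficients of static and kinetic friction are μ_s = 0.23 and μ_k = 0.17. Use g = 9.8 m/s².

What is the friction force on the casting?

The vertical component of P adds to the normal force: N = m g + P sin α = 970.2 + 294.5 = 1265 N.
For equilibrium, f = P cos α = 501×cos 36° = 405.3 N.
μ_s N = 0.23 × 1265 = 290.9 N.
The required friction exceeds μ_s N, so the casting moves and f = μ_k N = 215 N.

f ≈ 215 N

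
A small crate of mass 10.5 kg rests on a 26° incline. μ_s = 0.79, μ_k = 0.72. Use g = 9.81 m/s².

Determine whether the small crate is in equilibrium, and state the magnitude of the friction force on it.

f ≈ 45.2 N

N = m g cos θ = 92.6 N.
Down-slope weight component: m g sin θ = 45.2 N.
μ_s N = 73.1 N.
45.2 ≤ 73.1 N, so it stays put; friction = 45.2 N.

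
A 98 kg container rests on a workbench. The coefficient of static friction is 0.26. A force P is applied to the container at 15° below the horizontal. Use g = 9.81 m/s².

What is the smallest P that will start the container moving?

P ≈ 278 N

N = m g + P sin α (the push presses the container into the workbench).
At impending slip, P cos α = μ_s N = μ_s (m g + P sin α).
Solving: P (cos α − μ_s sin α) = μ_s m g → P = 0.26×961/(cos 15° − 0.26 sin 15°) = 250/0.8986 = 278 N.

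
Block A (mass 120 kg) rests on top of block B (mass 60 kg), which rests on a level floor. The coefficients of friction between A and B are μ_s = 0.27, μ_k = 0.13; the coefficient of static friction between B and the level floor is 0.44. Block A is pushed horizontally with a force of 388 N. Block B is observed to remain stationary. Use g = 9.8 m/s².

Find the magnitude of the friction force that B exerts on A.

The normal force B exerts on A is simply A's weight, N₁ = 1176 N.
So the A–B interface can sustain at most μ_s N₁ = 317.5 N of static friction.
P = 388 N exceeds that limit, so A slips over B and the interface friction becomes kinetic: f₁ = μ_k N₁ = 0.13×1176 = 153 N.
By Newton's third law B feels 153 N forward from A. With B stationary, the floor's static friction on B balances it: f₂ = 153 N (well within μ_s(m_A+m_B)g = 776.2 N).

f ≈ 153 N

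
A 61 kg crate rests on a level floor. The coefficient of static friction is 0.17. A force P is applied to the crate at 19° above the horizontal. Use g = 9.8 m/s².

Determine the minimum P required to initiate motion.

P ≈ 102 N

N = m g − P sin α (the pull lifts the crate).
At impending slip, P cos α = μ_s N = μ_s (m g − P sin α).
Solving: P (cos α + μ_s sin α) = μ_s m g → P = 0.17×598/(cos 19° + 0.17 sin 19°) = 102/1.001 = 102 N.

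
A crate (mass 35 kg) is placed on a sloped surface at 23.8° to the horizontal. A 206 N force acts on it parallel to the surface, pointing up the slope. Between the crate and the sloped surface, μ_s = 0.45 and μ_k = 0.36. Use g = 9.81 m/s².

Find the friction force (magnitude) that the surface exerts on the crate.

f ≈ 67.4 N (down the incline)

The normal reaction is N = m g cos θ = 314.2 N.
Parallel to the incline, ΣF = 0 gives f = m g sin θ − P = 138.6 − 206 = -67.44 N (up-slope positive).
Maximum static friction available: μ_s N = 0.45 × 314.2 = 141.4 N.
Since |-67.44| ≤ 141.4 N, no slip — friction simply equals what equilibrium demands.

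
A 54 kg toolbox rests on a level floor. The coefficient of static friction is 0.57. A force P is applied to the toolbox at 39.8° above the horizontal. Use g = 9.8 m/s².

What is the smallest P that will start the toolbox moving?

P ≈ 266 N

N = m g − P sin α (the pull lifts the toolbox).
At impending slip, P cos α = μ_s N = μ_s (m g − P sin α).
Solving: P (cos α + μ_s sin α) = μ_s m g → P = 0.57×529/(cos 39.8° + 0.57 sin 39.8°) = 302/1.133 = 266 N.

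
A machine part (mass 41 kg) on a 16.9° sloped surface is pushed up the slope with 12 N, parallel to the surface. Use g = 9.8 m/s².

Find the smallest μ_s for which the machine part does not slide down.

μ_s,min ≈ 0.273

N = m g cos θ = 384.4 N.
Friction must make up the shortfall along the incline: f = m g sin θ − P = 116.8 − 12 = 104.8 N.
At the threshold f = μ_s N, so μ_s,min = 104.8/384.4 = 0.273.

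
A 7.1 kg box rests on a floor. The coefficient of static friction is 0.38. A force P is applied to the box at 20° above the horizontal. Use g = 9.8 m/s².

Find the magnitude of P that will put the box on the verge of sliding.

P ≈ 24.7 N

N = m g − P sin α (the pull lifts the box).
At impending slip, P cos α = μ_s N = μ_s (m g − P sin α).
Solving: P (cos α + μ_s sin α) = μ_s m g → P = 0.38×69.6/(cos 20° + 0.38 sin 20°) = 26.4/1.07 = 24.7 N.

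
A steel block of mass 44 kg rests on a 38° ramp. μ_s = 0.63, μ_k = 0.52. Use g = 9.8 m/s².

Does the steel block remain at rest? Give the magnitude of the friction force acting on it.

f ≈ 177 N

N = m g cos θ = 340 N.
Down-slope weight component: m g sin θ = 265 N.
μ_s N = 214 N.
265 > 214 N, so it slides; kinetic friction f = μ_k N = 0.52×340 = 177 N.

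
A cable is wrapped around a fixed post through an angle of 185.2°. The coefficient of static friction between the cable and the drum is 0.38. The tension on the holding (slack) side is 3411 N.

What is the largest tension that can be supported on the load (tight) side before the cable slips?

T_max ≈ 11600 N

At impending slip the capstan equation gives T₂/T₁ = e^{μβ} with β in radians.
β = 185.2° × π/180 = 3.232 rad.
e^{μβ} = e^{0.38×3.232} = 3.415.
T₂ = T₁ · e^{μβ} = 3411 × 3.415 = 11600 N.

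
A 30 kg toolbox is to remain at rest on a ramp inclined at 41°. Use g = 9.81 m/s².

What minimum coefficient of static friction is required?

At the slip threshold m g sin θ = μ_s m g cos θ, so μ_s,min = tan θ.
μ_s,min = tan 41° = 0.869.

μ_s,min ≈ 0.869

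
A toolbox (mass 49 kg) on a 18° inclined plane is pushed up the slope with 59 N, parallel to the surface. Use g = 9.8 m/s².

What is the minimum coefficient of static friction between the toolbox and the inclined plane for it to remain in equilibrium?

N = m g cos θ = 456.7 N.
Friction must make up the shortfall along the incline: f = m g sin θ − P = 148.4 − 59 = 89.39 N.
At the threshold f = μ_s N, so μ_s,min = 89.39/456.7 = 0.196.

μ_s,min ≈ 0.196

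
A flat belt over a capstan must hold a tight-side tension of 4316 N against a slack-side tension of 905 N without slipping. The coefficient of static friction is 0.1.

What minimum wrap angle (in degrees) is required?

β_min ≈ 895°

T₂/T₁ = e^{μβ} → β = ln(T₂/T₁)/μ.
β = ln(4316/905)/0.1 = 1.562/0.1 = 15.62 rad.
In degrees: β = 15.62 × 180/π = 895°.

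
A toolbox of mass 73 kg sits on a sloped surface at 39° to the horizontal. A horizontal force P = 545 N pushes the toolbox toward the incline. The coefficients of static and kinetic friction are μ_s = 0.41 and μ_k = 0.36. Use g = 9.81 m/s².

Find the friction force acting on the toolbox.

f ≈ 27.1 N (up the incline)

Normal direction: N = m g cos θ + P sin θ = 899.5 N.
Along the incline, the net driving force (taking up-slope positive) is P cos θ − m g sin θ = 423.5 − 450.7 = -27.13 N, so equilibrium requires friction f = 27.13 N (up-slope).
The limit of static friction is μ_s N = 368.8 N.
|f_req| = 27.13 ≤ 368.8 N → the toolbox is in equilibrium; friction equals the required value.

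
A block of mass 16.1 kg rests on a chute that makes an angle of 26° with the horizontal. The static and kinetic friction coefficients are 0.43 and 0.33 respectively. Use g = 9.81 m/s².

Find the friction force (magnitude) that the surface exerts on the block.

f ≈ 46.8 N (up the incline)

Normal force: N = m g cos θ = 16.1 × 9.81 × cos 26° = 142 N.
Along the slope the weight component is m g sin θ = 69.24 N; friction must supply exactly this, acting up-slope.
The static-friction ceiling is μ_s N = 0.43 × 142 = 61.04 N.
Since |69.24| > 61.04 N, static friction cannot hold it; the block slides down the incline and kinetic friction applies: f = μ_k N = 0.33 × 142 = 46.8 N.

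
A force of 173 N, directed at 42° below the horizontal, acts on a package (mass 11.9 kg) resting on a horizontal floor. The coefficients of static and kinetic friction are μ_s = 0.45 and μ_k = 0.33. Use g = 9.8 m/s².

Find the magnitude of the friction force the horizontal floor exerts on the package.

Vertical equilibrium gives N = m g + P sin α = 232.4 N.
Horizontally, friction must balance P cos α = 128.6 N.
μ_s N = 0.45 × 232.4 = 104.6 N.
128.6 > 104.6 N → the package slides; f = μ_k N = 0.33×232.4 = 76.7 N.

f ≈ 76.7 N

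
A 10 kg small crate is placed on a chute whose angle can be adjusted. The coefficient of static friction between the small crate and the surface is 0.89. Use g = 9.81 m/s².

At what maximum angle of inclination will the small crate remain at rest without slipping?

θ_max ≈ 41.7°

At the slip threshold, m g sin θ = μ_s · m g cos θ, so tan θ = μ_s.
θ_max = arctan(0.89) = 41.7°.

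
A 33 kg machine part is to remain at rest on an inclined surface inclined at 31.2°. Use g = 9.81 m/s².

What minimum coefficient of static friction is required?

At the slip threshold m g sin θ = μ_s m g cos θ, so μ_s,min = tan θ.
μ_s,min = tan 31.2° = 0.606.

μ_s,min ≈ 0.606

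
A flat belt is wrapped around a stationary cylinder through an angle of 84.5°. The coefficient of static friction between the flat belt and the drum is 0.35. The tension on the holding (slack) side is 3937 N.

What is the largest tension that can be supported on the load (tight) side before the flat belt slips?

At impending slip the capstan equation gives T₂/T₁ = e^{μβ} with β in radians.
β = 84.5° × π/180 = 1.475 rad.
e^{μβ} = e^{0.35×1.475} = 1.676.
T₂ = T₁ · e^{μβ} = 3937 × 1.676 = 6600 N.

T_max ≈ 6600 N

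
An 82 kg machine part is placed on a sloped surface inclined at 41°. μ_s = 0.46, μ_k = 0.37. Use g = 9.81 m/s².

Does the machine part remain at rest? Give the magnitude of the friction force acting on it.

N = m g cos θ = 607 N.
Down-slope weight component: m g sin θ = 528 N.
μ_s N = 279 N.
528 > 279 N, so it slides; kinetic friction f = μ_k N = 0.37×607 = 225 N.

f ≈ 225 N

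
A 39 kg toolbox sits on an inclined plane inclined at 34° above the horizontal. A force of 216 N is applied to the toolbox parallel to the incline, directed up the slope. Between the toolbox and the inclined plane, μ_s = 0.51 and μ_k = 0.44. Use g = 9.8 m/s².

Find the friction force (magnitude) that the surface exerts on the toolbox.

Normal force: N = m g cos θ = 39 × 9.8 × cos 34° = 316.9 N.
Parallel to the incline, ΣF = 0 gives f = m g sin θ − P = 213.7 − 216 = -2.276 N (up-slope positive).
The static-friction ceiling is μ_s N = 0.51 × 316.9 = 161.6 N.
Since |-2.276| ≤ 161.6 N, static friction is sufficient; f equals the required value, not μ_s N.

f ≈ 2.28 N (down the incline)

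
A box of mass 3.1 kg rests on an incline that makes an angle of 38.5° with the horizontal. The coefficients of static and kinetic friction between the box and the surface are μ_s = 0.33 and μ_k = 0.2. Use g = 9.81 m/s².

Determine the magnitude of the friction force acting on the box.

f ≈ 4.76 N (up the incline)

Perpendicular to the surface, N = m g cos θ = 3.1·9.81·cos 38.5° = 23.8 N.
For equilibrium along the incline, friction must balance the weight component: f = m g sin θ = 18.93 N up the slope.
The static-friction ceiling is μ_s N = 0.33 × 23.8 = 7.854 N.
|18.93| exceeds 7.854 N, so the box slips down-slope; friction is kinetic, f = μ_k N = 0.2×23.8 = 4.76 N.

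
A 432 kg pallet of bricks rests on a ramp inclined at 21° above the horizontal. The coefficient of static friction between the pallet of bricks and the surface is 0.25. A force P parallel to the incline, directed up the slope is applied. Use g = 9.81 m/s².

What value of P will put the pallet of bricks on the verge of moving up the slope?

At impending motion up the slope, friction acts down-slope at its limit: f = μ_s N.
P is parallel to the surface, so N = m g cos θ = 3960 N.
Along the incline: P = m g sin θ + μ_s N = 1520 + 0.25×3960 = 2510 N.

P ≈ 2510 N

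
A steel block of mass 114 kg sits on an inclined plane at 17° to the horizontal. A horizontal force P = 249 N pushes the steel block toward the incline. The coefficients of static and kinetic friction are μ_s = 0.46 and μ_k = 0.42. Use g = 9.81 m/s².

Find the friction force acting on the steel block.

Resolve perpendicular to the incline: N = m g cos θ + P sin θ = 114×9.81×cos 17° + 249×sin 17° = 1142 N.
Parallel to the incline: P cos θ − m g sin θ = 238.1 − 327 = -88.85 N; the friction needed to balance this is 88.85 N acting up the slope.
Maximum static friction: μ_s N = 0.46 × 1142 = 525.4 N.
Since 88.85 N is within the 525.4 N limit, the steel block stays put and friction is exactly 88.9 N.

f ≈ 88.9 N (up the incline)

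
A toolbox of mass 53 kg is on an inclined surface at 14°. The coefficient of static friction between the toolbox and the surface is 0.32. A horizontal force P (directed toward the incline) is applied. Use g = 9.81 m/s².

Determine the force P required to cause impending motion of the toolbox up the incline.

P ≈ 322 N

At impending motion up the slope, friction acts down-slope at its limit: f = μ_s N.
Perpendicular to the incline: N = m g cos θ + P sin θ.
Along the incline: P cos θ = m g sin θ + μ_s N = m g sin θ + μ_s (m g cos θ + P sin θ).
Solving, P (cos θ − μ_s sin θ) = m g (sin θ + μ_s cos θ), so P = 53×9.81×(sin 14° + 0.32 cos 14°)/(cos 14° − 0.32 sin 14°) = 520×0.5524/0.8929 = 322 N.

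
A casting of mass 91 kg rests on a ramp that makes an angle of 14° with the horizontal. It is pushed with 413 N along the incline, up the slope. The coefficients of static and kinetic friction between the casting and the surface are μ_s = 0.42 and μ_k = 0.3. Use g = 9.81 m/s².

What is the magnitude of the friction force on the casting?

f ≈ 197 N (down the incline)

Normal force: N = m g cos θ = 91 × 9.81 × cos 14° = 866.2 N.
The friction needed for equilibrium is m g sin θ − P = 216 − 413 = -197 N, measured positive up-slope.
Static friction can supply at most μ_s N = 363.8 N.
Since |-197| ≤ 363.8 N, static friction is sufficient; f equals the required value, not μ_s N.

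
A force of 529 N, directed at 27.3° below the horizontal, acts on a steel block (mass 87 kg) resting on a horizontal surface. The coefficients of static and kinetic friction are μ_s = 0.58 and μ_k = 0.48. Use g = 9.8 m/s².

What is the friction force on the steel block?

N = m g + P sin α = 852.6 + 529×sin 27.3° = 1095 N.
The horizontal driving force is P cos α = 470.1 N, so equilibrium needs friction f = 470.1 N.
The static-friction limit is μ_s N = 635.2 N.
Since 470.1 N does not exceed the limit, the steel block stays at rest and f = 470 N.

f ≈ 470 N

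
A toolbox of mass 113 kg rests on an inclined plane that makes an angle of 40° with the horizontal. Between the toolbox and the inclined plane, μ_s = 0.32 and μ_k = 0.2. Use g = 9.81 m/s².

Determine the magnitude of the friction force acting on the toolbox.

f ≈ 170 N (up the incline)

Perpendicular to the surface, N = m g cos θ = 113·9.81·cos 40° = 849.2 N.
For equilibrium along the incline, friction must balance the weight component: f = m g sin θ = 712.5 N up the slope.
Maximum static friction available: μ_s N = 0.32 × 849.2 = 271.7 N.
|712.5| exceeds 271.7 N, so the toolbox slips down-slope; friction is kinetic, f = μ_k N = 0.2×849.2 = 170 N.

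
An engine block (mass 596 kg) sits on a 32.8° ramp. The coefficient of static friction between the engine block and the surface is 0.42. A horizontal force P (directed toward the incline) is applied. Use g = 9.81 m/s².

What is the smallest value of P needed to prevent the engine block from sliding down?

P_min ≈ 1030 N

The engine block tends to slide down (tan θ > μ_s), so at the point of impending slip friction acts up-slope at its limit: f = μ_s N.
Perpendicular to the incline: N = m g cos θ + P sin θ.
Along the incline: P cos θ + μ_s N = m g sin θ, i.e. P cos θ + μ_s (m g cos θ + P sin θ) = m g sin θ.
Solving, P (cos θ + μ_s sin θ) = m g (sin θ − μ_s cos θ), so P = 5850×0.1887/1.068 = 1030 N.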